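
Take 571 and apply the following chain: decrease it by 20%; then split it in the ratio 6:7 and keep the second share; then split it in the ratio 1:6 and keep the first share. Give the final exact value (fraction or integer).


Start with 571.
Step 1: Decrease by 20%: 571 * 80/100 = 2284/5
Step 2: Split 6:7, second share = 2284/5 * 7/13 = 15988/65
Step 3: Split 1:6, first share = 15988/65 * 1/7 = 2284/65
Final result = 2284/65

2284/65


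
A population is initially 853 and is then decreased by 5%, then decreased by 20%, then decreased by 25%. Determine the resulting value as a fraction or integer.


Start: 853
Step 1: decrease by 5% => multiply by 95/100
  853 * 95/100 = 16207/20
Step 2: decrease by 20% => multiply by 80/100
  16207/20 * 80/100 = 16207/25
Step 3: decrease by 25% => multiply by 75/100
  16207/25 * 75/100 = 48621/100
Final value = 48621/100

48621/100


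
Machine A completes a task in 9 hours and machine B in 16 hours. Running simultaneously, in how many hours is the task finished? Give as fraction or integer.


Rate of A = 1/9 job per hour
Rate of B = 1/16 job per hour
Combined rate = 1/9 + 1/16
Find common denominator: (16 + 9)/(9*16) = 25/144
Combined rate = 25/144 job per hour
Time together = 1 / (25/144) = 144/25 hours

144/25


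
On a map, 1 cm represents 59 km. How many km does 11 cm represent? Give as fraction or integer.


Map scale: 1 cm = 59 km
Measured distance on map = 11 cm
Set up proportion: 11 * 59 / 1
= 649 / 1
= 649 km

649


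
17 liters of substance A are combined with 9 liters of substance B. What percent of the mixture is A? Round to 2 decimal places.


Volume of A = 17 L
Volume of B = 9 L
Total volume = 17 + 9 = 26 L
Percentage of A = (17/26) * 100
= 65.38%

65.38


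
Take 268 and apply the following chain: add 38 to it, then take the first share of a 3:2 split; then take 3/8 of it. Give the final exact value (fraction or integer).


Start with 268.
Step 1: Add 38: 268+38=306; split 3:2 first = 306*3/5 = 918/5
Step 2: Take 3/8: 918/5 * 3/8 = 1377/20
Final result = 1377/20

1377/20


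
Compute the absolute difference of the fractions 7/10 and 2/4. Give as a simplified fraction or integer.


Simplify: 7/10 = 7/10 and 2/4 = 1/2
Find common denominator: LCD = 10
Convert: 7/10 and 5/10
Difference = |7 - 5|/10 = 2/10
Simplified = 1/5

1/5


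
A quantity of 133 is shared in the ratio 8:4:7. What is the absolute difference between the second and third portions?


Total parts = 8 + 4 + 7 = 19
Value per part = 133 / 19 = 7
Shares: 8*7=56, 4*7=28, 7*7=49
Second share = 28, third share = 49
Difference = |28 - 49| = 21

21


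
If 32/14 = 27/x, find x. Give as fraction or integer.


Setting up: 32/14 = 27/x
Cross multiply: 32 * x = 14 * 27
32x = 378
x = 378/32
x = 189/16

189/16


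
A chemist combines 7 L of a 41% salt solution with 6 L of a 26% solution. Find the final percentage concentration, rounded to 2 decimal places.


Solute in mixture 1 = 41% of 7 L = 7*41/100 = 287/100 L
Solute in mixture 2 = 26% of 6 L = 6*26/100 = 39/25 L
Total solute = 287/100 + 39/25 = 443/100 L
Total volume = 7 + 6 = 13 L
Final concentration = 443/100/13 * 100 = 34.08%

34.08


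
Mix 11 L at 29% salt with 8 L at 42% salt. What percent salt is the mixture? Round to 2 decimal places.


Solute in mixture 1 = 29% of 11 L = 11*29/100 = 319/100 L
Solute in mixture 2 = 42% of 8 L = 8*42/100 = 84/25 L
Total solute = 319/100 + 84/25 = 131/20 L
Total volume = 11 + 8 = 19 L
Final concentration = 131/20/19 * 100 = 34.47%

34.47


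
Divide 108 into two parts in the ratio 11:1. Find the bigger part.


Total parts = 11 + 1 = 12
Value per part = 108 / 12 = 9
First share = 11 * 9 = 99
Second share = 1 * 9 = 9
Larger share = 99

99


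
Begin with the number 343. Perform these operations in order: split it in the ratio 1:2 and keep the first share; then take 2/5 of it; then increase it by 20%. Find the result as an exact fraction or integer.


Start with 343.
Step 1: Split 1:2, first share = 343 * 1/3 = 343/3
Step 2: Take 2/5: 343/3 * 2/5 = 686/15
Step 3: Increase by 20%: 686/15 * 120/100 = 1372/25
Final result = 1372/25

1372/25


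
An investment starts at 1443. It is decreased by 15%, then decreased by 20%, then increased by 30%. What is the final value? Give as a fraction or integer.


Start: 1443
Step 1: decrease by 15% => multiply by 85/100
  1443 * 85/100 = 24531/20
Step 2: decrease by 20% => multiply by 80/100
  24531/20 * 80/100 = 24531/25
Step 3: increase by 30% => multiply by 130/100
  24531/25 * 130/100 = 318903/250
Final value = 318903/250

318903/250


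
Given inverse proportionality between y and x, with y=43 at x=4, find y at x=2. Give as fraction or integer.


Inverse proportion: y = k/x
Find k: k = 4 * 43 = 172
Compute y at x=2: y = 172/2
y = 86

86


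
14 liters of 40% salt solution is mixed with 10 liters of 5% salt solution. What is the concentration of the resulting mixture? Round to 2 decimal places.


Solute in mixture 1 = 40% of 14 L = 14*40/100 = 28/5 L
Solute in mixture 2 = 5% of 10 L = 10*5/100 = 1/2 L
Total solute = 28/5 + 1/2 = 61/10 L
Total volume = 14 + 10 = 24 L
Final concentration = 61/10/24 * 100 = 25.42%

25.42


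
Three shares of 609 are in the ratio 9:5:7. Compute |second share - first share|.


Total parts = 9 + 5 + 7 = 21
Value per part = 609 / 21 = 29
Shares: 9*29=261, 5*29=145, 7*29=203
Second share = 145, first share = 261
Difference = |145 - 261| = 116

116


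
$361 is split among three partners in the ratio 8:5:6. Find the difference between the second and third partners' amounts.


Total parts = 8 + 5 + 6 = 19
Value per part = 361 / 19 = 19
Shares: 8*19=152, 5*19=95, 6*19=114
Second share = 95, third share = 114
Difference = |95 - 114| = 19

19


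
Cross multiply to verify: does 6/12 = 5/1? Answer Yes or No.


Cross multiply to check 6/12 = 5/1
Left cross product: 6 * 1 = 6
Right cross product: 12 * 5 = 60
6 != 60
Not equal, so proportions differ => No

No


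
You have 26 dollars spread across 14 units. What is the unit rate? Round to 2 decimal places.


Total dollars = 26
Number of units = 14
Unit rate = 26 / 14
= 1.86 dollars per unit

1.86


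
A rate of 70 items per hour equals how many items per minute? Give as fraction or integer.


Converting from per hour to per minute
Rate = 70 items per hour
Divide by 60: 70/60
= 7/6 items per minute

7/6


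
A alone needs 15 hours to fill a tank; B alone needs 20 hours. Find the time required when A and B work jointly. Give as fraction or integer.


Rate of A = 1/15 job per hour
Rate of B = 1/20 job per hour
Combined rate = 1/15 + 1/20
Find common denominator: (20 + 15)/(15*20) = 35/300
Combined rate = 7/60 job per hour
Time together = 1 / (7/60) = 60/7 hours

60/7


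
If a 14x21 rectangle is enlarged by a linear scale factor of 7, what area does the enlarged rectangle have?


Original dimensions: 14 x 21
Enlargement factor = 7
New width = 14 * 7 = 98
New height = 21 * 7 = 147
New area = 98 * 147 = 14406

14406


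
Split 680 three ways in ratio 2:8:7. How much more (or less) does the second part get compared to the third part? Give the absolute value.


Total parts = 2 + 8 + 7 = 17
Value per part = 680 / 17 = 40
Shares: 2*40=80, 8*40=320, 7*40=280
Second share = 320, third share = 280
Difference = |320 - 280| = 40

40


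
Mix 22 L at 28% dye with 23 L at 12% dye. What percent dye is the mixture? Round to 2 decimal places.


Solute in mixture 1 = 28% of 22 L = 22*28/100 = 154/25 L
Solute in mixture 2 = 12% of 23 L = 23*12/100 = 69/25 L
Total solute = 154/25 + 69/25 = 223/25 L
Total volume = 22 + 23 = 45 L
Final concentration = 223/25/45 * 100 = 19.82%

19.82


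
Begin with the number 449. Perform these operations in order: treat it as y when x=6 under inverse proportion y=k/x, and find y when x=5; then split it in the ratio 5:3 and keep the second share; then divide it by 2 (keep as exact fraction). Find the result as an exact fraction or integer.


Start with 449.
Step 1: Inverse prop: k = (449)*6; new y = k/5 = 449*6/5 = 2694/5
Step 2: Split 5:3, second share = 2694/5 * 3/8 = 4041/20
Step 3: Divide by 2: 4041/20 / 2 = 4041/40
Final result = 4041/40

4041/40


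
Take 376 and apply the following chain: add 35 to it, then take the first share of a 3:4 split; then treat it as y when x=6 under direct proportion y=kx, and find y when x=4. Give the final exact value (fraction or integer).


Start with 376.
Step 1: Add 35: 376+35=411; split 3:4 first = 411*3/7 = 1233/7
Step 2: Direct prop: k = (1233/7)/6; new y = k*4 = 1233/7*4/6 = 822/7
Final result = 822/7

822/7


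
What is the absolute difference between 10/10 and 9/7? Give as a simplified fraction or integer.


Simplify: 10/10 = 1 and 9/7 = 9/7
Find common denominator: LCD = 7
Convert: 7/7 and 9/7
Difference = |7 - 9|/7 = 2/7
Simplified = 2/7

2/7


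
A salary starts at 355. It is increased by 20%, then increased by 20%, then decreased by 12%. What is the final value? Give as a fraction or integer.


Start: 355
Step 1: increase by 20% => multiply by 120/100
  355 * 120/100 = 426
Step 2: increase by 20% => multiply by 120/100
  426 * 120/100 = 2556/5
Step 3: decrease by 12% => multiply by 88/100
  2556/5 * 88/100 = 56232/125
Final value = 56232/125

56232/125


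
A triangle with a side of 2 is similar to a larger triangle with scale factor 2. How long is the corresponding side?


Similar triangles have proportional sides
Scale factor = 2
Smaller side = 2
Corresponding larger side = 2 * 2
= 4

4


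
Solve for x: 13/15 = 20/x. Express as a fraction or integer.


Setting up: 13/15 = 20/x
Cross multiply: 13 * x = 15 * 20
13x = 300
x = 300/13
x = 300/13

300/13


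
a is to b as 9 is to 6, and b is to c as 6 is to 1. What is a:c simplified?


Given a:b = 9:6 and b:c = 6:1
Make b consistent. Multiply first ratio by 6: a:b = 54:36
Multiply second ratio by 6: b:c = 36:6
Now b = 36 in both, so a:b:c = 54:36:6
Therefore a:c = 54:6
Simplify by GCD: a:c = 9:1

9:1


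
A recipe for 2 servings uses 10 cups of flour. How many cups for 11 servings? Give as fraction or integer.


Original: 10 cups for 2 servings
Target servings = 11
Scaling factor = 11/2
New amount = 10 * 11/2
= 110/2
= 55 cups

55


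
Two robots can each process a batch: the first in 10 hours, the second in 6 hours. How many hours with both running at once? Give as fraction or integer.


Rate of A = 1/10 job per hour
Rate of B = 1/6 job per hour
Combined rate = 1/10 + 1/6
Find common denominator: (6 + 10)/(10*6) = 16/60
Combined rate = 4/15 job per hour
Time together = 1 / (4/15) = 15/4 hours

15/4


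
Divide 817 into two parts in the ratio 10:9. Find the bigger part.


Total parts = 10 + 9 = 19
Value per part = 817 / 19 = 43
First share = 10 * 43 = 430
Second share = 9 * 43 = 387
Larger share = 430

430


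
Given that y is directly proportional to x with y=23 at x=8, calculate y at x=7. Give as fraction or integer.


Direct proportion: y = kx
Find k: k = 23/8 = 23/8
Compute y at x=7: y = 23/8 * 7
y = 161/8

161/8


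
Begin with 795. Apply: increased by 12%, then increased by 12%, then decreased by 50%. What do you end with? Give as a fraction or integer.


Start: 795
Step 1: increase by 12% => multiply by 112/100
  795 * 112/100 = 4452/5
Step 2: increase by 12% => multiply by 112/100
  4452/5 * 112/100 = 124656/125
Step 3: decrease by 50% => multiply by 50/100
  124656/125 * 50/100 = 62328/125
Final value = 62328/125

62328/125


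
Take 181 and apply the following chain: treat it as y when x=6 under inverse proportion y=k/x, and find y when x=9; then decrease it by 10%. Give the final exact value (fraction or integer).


Start with 181.
Step 1: Inverse prop: k = (181)*6; new y = k/9 = 181*6/9 = 362/3
Step 2: Decrease by 10%: 362/3 * 90/100 = 543/5
Final result = 543/5

543/5


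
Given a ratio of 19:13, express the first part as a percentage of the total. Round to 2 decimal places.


Total parts = 19 + 13 = 32
First part fraction = 19/32
Percentage = (19/32) * 100
= 0.59375 * 100
= 59.38%

59.38


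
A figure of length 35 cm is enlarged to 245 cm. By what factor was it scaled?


Original length = 35 cm
Scaled length = 245 cm
Scale factor = 245 / 35
= 7

7


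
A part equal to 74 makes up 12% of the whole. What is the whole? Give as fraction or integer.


Given: 74 is 12% of the whole
Set up: 74 = 12/100 * whole
whole = 74 * 100 / 12
whole = 7400 / 12
whole = 1850/3

1850/3


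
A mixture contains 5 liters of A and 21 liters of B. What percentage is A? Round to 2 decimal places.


Volume of A = 5 L
Volume of B = 21 L
Total volume = 5 + 21 = 26 L
Percentage of A = (5/26) * 100
= 19.23%

19.23


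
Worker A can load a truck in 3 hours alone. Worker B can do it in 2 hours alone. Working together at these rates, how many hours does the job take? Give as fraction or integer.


Rate of A = 1/3 job per hour
Rate of B = 1/2 job per hour
Combined rate = 1/3 + 1/2
Find common denominator: (2 + 3)/(3*2) = 5/6
Combined rate = 5/6 job per hour
Time together = 1 / (5/6) = 6/5 hours

6/5


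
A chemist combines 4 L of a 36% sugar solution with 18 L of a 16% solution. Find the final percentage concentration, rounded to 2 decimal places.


Solute in mixture 1 = 36% of 4 L = 4*36/100 = 36/25 L
Solute in mixture 2 = 16% of 18 L = 18*16/100 = 72/25 L
Total solute = 36/25 + 72/25 = 108/25 L
Total volume = 4 + 18 = 22 L
Final concentration = 108/25/22 * 100 = 19.64%

19.64


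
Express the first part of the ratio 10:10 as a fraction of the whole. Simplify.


Total parts = 10 + 10 = 20
First part fraction = 10/20
Simplify: 10/20 = 1/2

1/2


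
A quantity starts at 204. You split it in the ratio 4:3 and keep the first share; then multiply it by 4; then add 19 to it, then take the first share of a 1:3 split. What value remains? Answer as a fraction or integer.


Start with 204.
Step 1: Split 4:3, first share = 204 * 4/7 = 816/7
Step 2: Multiply by 4: 816/7 * 4 = 3264/7
Step 3: Add 19: 3264/7+19=3397/7; split 1:3 first = 3397/7*1/4 = 3397/28
Final result = 3397/28

3397/28


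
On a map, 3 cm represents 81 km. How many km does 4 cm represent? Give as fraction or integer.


Map scale: 3 cm = 81 km
Measured distance on map = 4 cm
Set up proportion: 4 * 81 / 3
= 324 / 3
= 108 km

108


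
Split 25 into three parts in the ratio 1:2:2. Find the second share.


Ratio = 1:2:2
Total parts = 1 + 2 + 2 = 5
Value per part = 25 / 5 = 5
First share = 1 * 5 = 5
Middle share = 2 * 5 = 10
Third share = 2 * 5 = 10

10


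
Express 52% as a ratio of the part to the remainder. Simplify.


Part = 52%, Remainder = 48%
Ratio = 52:48
GCD(52, 48) = 4
Simplify: 13:12 = 13:12

13:12


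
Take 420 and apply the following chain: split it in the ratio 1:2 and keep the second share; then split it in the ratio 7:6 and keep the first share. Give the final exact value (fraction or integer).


Start with 420.
Step 1: Split 1:2, second share = 420 * 2/3 = 280
Step 2: Split 7:6, first share = 280 * 7/13 = 1960/13
Final result = 1960/13

1960/13


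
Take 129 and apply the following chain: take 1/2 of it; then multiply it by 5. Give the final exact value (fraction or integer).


Start with 129.
Step 1: Take 1/2: 129 * 1/2 = 129/2
Step 2: Multiply by 5: 129/2 * 5 = 645/2
Final result = 645/2

645/2


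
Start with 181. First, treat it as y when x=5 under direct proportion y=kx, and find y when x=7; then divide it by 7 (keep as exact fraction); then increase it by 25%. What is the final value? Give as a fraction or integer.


Start with 181.
Step 1: Direct prop: k = (181)/5; new y = k*7 = 181*7/5 = 1267/5
Step 2: Divide by 7: 1267/5 / 7 = 181/5
Step 3: Increase by 25%: 181/5 * 125/100 = 181/4
Final result = 181/4

181/4


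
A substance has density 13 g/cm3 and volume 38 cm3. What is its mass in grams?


Using mass = density * volume
Density = 13 g/cm3
Volume = 38 cm3
Mass = 13 * 38
= 494 g

494


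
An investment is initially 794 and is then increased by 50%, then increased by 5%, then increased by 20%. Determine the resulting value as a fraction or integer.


Start: 794
Step 1: increase by 50% => multiply by 150/100
  794 * 150/100 = 1191
Step 2: increase by 5% => multiply by 105/100
  1191 * 105/100 = 25011/20
Step 3: increase by 20% => multiply by 120/100
  25011/20 * 120/100 = 75033/50
Final value = 75033/50

75033/50


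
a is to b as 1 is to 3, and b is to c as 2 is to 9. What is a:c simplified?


Given a:b = 1:3 and b:c = 2:9
Make b consistent. Multiply first ratio by 2: a:b = 2:6
Multiply second ratio by 3: b:c = 6:27
Now b = 6 in both, so a:b:c = 2:6:27
Therefore a:c = 2:27
Simplify by GCD: a:c = 2:27

2:27


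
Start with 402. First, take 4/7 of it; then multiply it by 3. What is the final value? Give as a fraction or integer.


Start with 402.
Step 1: Take 4/7: 402 * 4/7 = 1608/7
Step 2: Multiply by 3: 1608/7 * 3 = 4824/7
Final result = 4824/7

4824/7


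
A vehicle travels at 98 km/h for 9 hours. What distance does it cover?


Using distance = speed * time
Speed = 98 km/h
Time = 9 hours
Distance = 98 * 9
= 882 km

882


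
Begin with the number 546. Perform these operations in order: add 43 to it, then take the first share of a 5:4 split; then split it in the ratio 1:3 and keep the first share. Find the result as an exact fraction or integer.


Start with 546.
Step 1: Add 43: 546+43=589; split 5:4 first = 589*5/9 = 2945/9
Step 2: Split 1:3, first share = 2945/9 * 1/4 = 2945/36
Final result = 2945/36

2945/36


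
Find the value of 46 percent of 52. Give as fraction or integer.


Compute 46% of 52
Convert percentage: 46% = 46/100
Multiply: 52 * 46/100
= 2392/100
= 598/25

598/25


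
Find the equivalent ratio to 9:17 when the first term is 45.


Original ratio: 9:17
First term target: 45
Scale factor = 45 / 9 = 5
Multiply second term: 17 * 5 = 85
Equivalent ratio = 45:85

45:85


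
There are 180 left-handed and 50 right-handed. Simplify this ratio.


Find GCD(180, 50)
GCD = 10
Divide both by 10: 180/10 = 18, 50/10 = 5
Simplified ratio = 18:5

18:5


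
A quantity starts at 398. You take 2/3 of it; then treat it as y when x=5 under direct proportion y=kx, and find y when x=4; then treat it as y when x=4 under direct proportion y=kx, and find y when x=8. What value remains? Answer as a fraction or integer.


Start with 398.
Step 1: Take 2/3: 398 * 2/3 = 796/3
Step 2: Direct prop: k = (796/3)/5; new y = k*4 = 796/3*4/5 = 3184/15
Step 3: Direct prop: k = (3184/15)/4; new y = k*8 = 3184/15*8/4 = 6368/15
Final result = 6368/15

6368/15


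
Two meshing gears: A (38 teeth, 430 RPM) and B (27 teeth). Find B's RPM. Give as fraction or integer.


Gear ratio: teeth_A * RPM_A = teeth_B * RPM_B
38 * 430 = 27 * RPM_B
16340 = 27 * RPM_B
RPM_B = 16340 / 27
RPM_B = 16340/27

16340/27


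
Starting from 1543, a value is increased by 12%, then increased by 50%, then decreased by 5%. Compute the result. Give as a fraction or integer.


Start: 1543
Step 1: increase by 12% => multiply by 112/100
  1543 * 112/100 = 43204/25
Step 2: increase by 50% => multiply by 150/100
  43204/25 * 150/100 = 64806/25
Step 3: decrease by 5% => multiply by 95/100
  64806/25 * 95/100 = 615657/250
Final value = 615657/250

615657/250


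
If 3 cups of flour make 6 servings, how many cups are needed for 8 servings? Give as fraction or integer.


Original: 3 cups for 6 servings
Target servings = 8
Scaling factor = 8/6
New amount = 3 * 8/6
= 24/6
= 4 cups

4


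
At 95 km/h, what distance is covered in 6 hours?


Using distance = speed * time
Speed = 95 km/h
Time = 6 hours
Distance = 95 * 6
= 570 km

570


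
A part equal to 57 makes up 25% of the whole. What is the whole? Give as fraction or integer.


Given: 57 is 25% of the whole
Set up: 57 = 25/100 * whole
whole = 57 * 100 / 25
whole = 5700 / 25
whole = 228

228


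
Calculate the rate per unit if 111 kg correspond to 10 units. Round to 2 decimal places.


Total kg = 111
Number of units = 10
Unit rate = 111 / 10
= 11.10 kg per unit

11.10


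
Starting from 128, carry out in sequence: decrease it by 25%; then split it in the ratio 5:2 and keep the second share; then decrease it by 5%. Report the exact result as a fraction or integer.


Start with 128.
Step 1: Decrease by 25%: 128 * 75/100 = 96
Step 2: Split 5:2, second share = 96 * 2/7 = 192/7
Step 3: Decrease by 5%: 192/7 * 95/100 = 912/35
Final result = 912/35

912/35


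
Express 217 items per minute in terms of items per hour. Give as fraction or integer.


Converting from per minute to per hour
Rate = 217 items per minute
Multiply by 60: 217 * 60
= 13020 items per hour

13020


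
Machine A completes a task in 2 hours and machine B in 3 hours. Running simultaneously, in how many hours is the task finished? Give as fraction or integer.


Rate of A = 1/2 job per hour
Rate of B = 1/3 job per hour
Combined rate = 1/2 + 1/3
Find common denominator: (3 + 2)/(2*3) = 5/6
Combined rate = 5/6 job per hour
Time together = 1 / (5/6) = 6/5 hours

6/5


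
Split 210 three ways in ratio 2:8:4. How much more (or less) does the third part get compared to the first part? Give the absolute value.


Total parts = 2 + 8 + 4 = 14
Value per part = 210 / 14 = 15
Shares: 2*15=30, 8*15=120, 4*15=60
Third share = 60, first share = 30
Difference = |60 - 30| = 30

30


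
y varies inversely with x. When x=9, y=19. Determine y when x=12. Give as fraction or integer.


Inverse proportion: y = k/x
Find k: k = 9 * 19 = 171
Compute y at x=12: y = 171/12
y = 57/4

57/4


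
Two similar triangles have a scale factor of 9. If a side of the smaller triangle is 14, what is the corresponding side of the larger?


Similar triangles have proportional sides
Scale factor = 9
Smaller side = 14
Corresponding larger side = 14 * 9
= 126

126


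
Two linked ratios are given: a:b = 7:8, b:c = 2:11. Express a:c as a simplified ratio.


Given a:b = 7:8 and b:c = 2:11
Make b consistent. Multiply first ratio by 2: a:b = 14:16
Multiply second ratio by 8: b:c = 16:88
Now b = 16 in both, so a:b:c = 14:16:88
Therefore a:c = 14:88
Simplify by GCD: a:c = 7:44

7:44


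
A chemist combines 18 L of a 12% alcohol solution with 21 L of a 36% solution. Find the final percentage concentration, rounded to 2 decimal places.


Solute in mixture 1 = 12% of 18 L = 18*12/100 = 54/25 L
Solute in mixture 2 = 36% of 21 L = 21*36/100 = 189/25 L
Total solute = 54/25 + 189/25 = 243/25 L
Total volume = 18 + 21 = 39 L
Final concentration = 243/25/39 * 100 = 24.92%

24.92


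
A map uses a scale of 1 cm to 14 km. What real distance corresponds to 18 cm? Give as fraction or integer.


Map scale: 1 cm = 14 km
Measured distance on map = 18 cm
Set up proportion: 18 * 14 / 1
= 252 / 1
= 252 km

252


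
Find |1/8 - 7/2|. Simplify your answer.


Simplify: 1/8 = 1/8 and 7/2 = 7/2
Find common denominator: LCD = 8
Convert: 1/8 and 28/8
Difference = |1 - 28|/8 = 27/8
Simplified = 27/8

27/8


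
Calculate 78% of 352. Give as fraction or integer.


Compute 78% of 352
Convert percentage: 78% = 78/100
Multiply: 352 * 78/100
= 27456/100
= 6864/25

6864/25


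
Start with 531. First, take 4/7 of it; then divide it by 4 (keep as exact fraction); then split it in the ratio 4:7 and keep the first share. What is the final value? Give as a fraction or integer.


Start with 531.
Step 1: Take 4/7: 531 * 4/7 = 2124/7
Step 2: Divide by 4: 2124/7 / 4 = 531/7
Step 3: Split 4:7, first share = 531/7 * 4/11 = 2124/77
Final result = 2124/77

2124/77


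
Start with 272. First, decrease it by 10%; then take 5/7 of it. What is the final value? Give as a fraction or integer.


Start with 272.
Step 1: Decrease by 10%: 272 * 90/100 = 1224/5
Step 2: Take 5/7: 1224/5 * 5/7 = 1224/7
Final result = 1224/7

1224/7


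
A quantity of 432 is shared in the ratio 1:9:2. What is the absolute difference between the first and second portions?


Total parts = 1 + 9 + 2 = 12
Value per part = 432 / 12 = 36
Shares: 1*36=36, 9*36=324, 2*36=72
First share = 36, second share = 324
Difference = |36 - 324| = 288

288


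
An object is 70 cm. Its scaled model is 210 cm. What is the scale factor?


Original length = 70 cm
Scaled length = 210 cm
Scale factor = 210 / 70
= 3

3


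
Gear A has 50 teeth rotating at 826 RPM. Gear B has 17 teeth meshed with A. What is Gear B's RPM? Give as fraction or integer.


Gear ratio: teeth_A * RPM_A = teeth_B * RPM_B
50 * 826 = 17 * RPM_B
41300 = 17 * RPM_B
RPM_B = 41300 / 17
RPM_B = 41300/17

41300/17


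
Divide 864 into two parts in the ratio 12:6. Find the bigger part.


Total parts = 12 + 6 = 18
Value per part = 864 / 18 = 48
First share = 12 * 48 = 576
Second share = 6 * 48 = 288
Larger share = 576

576


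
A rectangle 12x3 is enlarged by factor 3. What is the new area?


Original dimensions: 12 x 3
Enlargement factor = 3
New width = 12 * 3 = 36
New height = 3 * 3 = 9
New area = 36 * 9 = 324

324


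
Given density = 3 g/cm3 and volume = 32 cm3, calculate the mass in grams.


Using mass = density * volume
Density = 3 g/cm3
Volume = 32 cm3
Mass = 3 * 32
= 96 g

96


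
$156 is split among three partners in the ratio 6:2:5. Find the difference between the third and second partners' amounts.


Total parts = 6 + 2 + 5 = 13
Value per part = 156 / 13 = 12
Shares: 6*12=72, 2*12=24, 5*12=60
Third share = 60, second share = 24
Difference = |60 - 24| = 36

36


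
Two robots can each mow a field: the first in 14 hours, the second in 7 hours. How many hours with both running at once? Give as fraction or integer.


Rate of A = 1/14 job per hour
Rate of B = 1/7 job per hour
Combined rate = 1/14 + 1/7
Find common denominator: (7 + 14)/(14*7) = 21/98
Combined rate = 3/14 job per hour
Time together = 1 / (3/14) = 14/3 hours

14/3


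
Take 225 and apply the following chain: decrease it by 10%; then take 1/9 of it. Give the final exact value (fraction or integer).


Start with 225.
Step 1: Decrease by 10%: 225 * 90/100 = 405/2
Step 2: Take 1/9: 405/2 * 1/9 = 45/2
Final result = 45/2

45/2


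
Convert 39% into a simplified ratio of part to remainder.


Part = 39%, Remainder = 61%
Ratio = 39:61
GCD(39, 61) = 1
Simplify: 39:61 = 39:61

39:61


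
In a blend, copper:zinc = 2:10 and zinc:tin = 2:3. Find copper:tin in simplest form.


Given a:b = 2:10 and b:c = 2:3
Make b consistent. Multiply first ratio by 2: a:b = 4:20
Multiply second ratio by 10: b:c = 20:30
Now b = 20 in both, so a:b:c = 4:20:30
Therefore a:c = 4:30
Simplify by GCD: a:c = 2:15

2:15


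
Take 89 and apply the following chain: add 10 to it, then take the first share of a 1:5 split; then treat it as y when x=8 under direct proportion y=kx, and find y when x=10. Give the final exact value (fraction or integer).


Start with 89.
Step 1: Add 10: 89+10=99; split 1:5 first = 99*1/6 = 33/2
Step 2: Direct prop: k = (33/2)/8; new y = k*10 = 33/2*10/8 = 165/8
Final result = 165/8

165/8


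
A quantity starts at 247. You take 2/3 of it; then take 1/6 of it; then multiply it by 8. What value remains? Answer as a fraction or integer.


Start with 247.
Step 1: Take 2/3: 247 * 2/3 = 494/3
Step 2: Take 1/6: 494/3 * 1/6 = 247/9
Step 3: Multiply by 8: 247/9 * 8 = 1976/9
Final result = 1976/9

1976/9


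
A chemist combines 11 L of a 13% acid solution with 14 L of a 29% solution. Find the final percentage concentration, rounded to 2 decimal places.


Solute in mixture 1 = 13% of 11 L = 11*13/100 = 143/100 L
Solute in mixture 2 = 29% of 14 L = 14*29/100 = 203/50 L
Total solute = 143/100 + 203/50 = 549/100 L
Total volume = 11 + 14 = 25 L
Final concentration = 549/100/25 * 100 = 21.96%

21.96


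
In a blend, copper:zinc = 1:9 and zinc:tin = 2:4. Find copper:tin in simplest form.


Given a:b = 1:9 and b:c = 2:4
Make b consistent. Multiply first ratio by 2: a:b = 2:18
Multiply second ratio by 9: b:c = 18:36
Now b = 18 in both, so a:b:c = 2:18:36
Therefore a:c = 2:36
Simplify by GCD: a:c = 1:18

1:18


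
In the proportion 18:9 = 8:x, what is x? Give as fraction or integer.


Setting up: 18/9 = 8/x
Cross multiply: 18 * x = 9 * 8
18x = 72
x = 72/18
x = 4

4


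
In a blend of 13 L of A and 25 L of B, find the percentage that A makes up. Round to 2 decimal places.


Volume of A = 13 L
Volume of B = 25 L
Total volume = 13 + 25 = 38 L
Percentage of A = (13/38) * 100
= 34.21%

34.21


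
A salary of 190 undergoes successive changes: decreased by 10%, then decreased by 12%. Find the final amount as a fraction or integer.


Start: 190
Step 1: decrease by 10% => multiply by 90/100
  190 * 90/100 = 171
Step 2: decrease by 12% => multiply by 88/100
  171 * 88/100 = 3762/25
Final value = 3762/25

3762/25


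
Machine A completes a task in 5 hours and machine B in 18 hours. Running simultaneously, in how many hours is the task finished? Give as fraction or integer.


Rate of A = 1/5 job per hour
Rate of B = 1/18 job per hour
Combined rate = 1/5 + 1/18
Find common denominator: (18 + 5)/(5*18) = 23/90
Combined rate = 23/90 job per hour
Time together = 1 / (23/90) = 90/23 hours

90/23


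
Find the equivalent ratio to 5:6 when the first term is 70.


Original ratio: 5:6
First term target: 70
Scale factor = 70 / 5 = 14
Multiply second term: 6 * 14 = 84
Equivalent ratio = 70:84

70:84


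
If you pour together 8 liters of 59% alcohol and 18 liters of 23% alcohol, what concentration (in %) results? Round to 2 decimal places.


Solute in mixture 1 = 59% of 8 L = 8*59/100 = 118/25 L
Solute in mixture 2 = 23% of 18 L = 18*23/100 = 207/50 L
Total solute = 118/25 + 207/50 = 443/50 L
Total volume = 8 + 18 = 26 L
Final concentration = 443/50/26 * 100 = 34.08%

34.08


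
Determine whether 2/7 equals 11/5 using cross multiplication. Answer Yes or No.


Cross multiply to check 2/7 = 11/5
Left cross product: 2 * 5 = 10
Right cross product: 7 * 11 = 77
10 != 77
Not equal, so proportions differ => No

No


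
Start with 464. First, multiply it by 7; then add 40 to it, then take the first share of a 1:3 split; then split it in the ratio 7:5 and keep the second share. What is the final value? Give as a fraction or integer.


Start with 464.
Step 1: Multiply by 7: 464 * 7 = 3248
Step 2: Add 40: 3248+40=3288; split 1:3 first = 3288*1/4 = 822
Step 3: Split 7:5, second share = 822 * 5/12 = 685/2
Final result = 685/2

685/2


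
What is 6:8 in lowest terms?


Find GCD(6, 8)
GCD = 2
Divide both by 2: 6/2 = 3, 8/2 = 4
Simplified ratio = 3:4

3:4


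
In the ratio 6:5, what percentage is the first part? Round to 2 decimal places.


Total parts = 6 + 5 = 11
First part fraction = 6/11
Percentage = (6/11) * 100
= 0.545455 * 100
= 54.55%

54.55


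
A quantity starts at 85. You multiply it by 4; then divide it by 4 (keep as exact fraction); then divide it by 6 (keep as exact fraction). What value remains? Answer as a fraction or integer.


Start with 85.
Step 1: Multiply by 4: 85 * 4 = 340
Step 2: Divide by 4: 340 / 4 = 85
Step 3: Divide by 6: 85 / 6 = 85/6
Final result = 85/6

85/6


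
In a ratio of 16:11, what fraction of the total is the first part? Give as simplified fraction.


Total parts = 16 + 11 = 27
First part fraction = 16/27
Simplify: 16/27 = 16/27

16/27


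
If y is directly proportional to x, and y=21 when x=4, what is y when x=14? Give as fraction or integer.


Direct proportion: y = kx
Find k: k = 21/4 = 21/4
Compute y at x=14: y = 21/4 * 14
y = 147/2

147/2


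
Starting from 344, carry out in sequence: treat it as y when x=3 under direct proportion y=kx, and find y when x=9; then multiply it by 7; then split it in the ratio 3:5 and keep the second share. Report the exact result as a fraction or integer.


Start with 344.
Step 1: Direct prop: k = (344)/3; new y = k*9 = 344*9/3 = 1032
Step 2: Multiply by 7: 1032 * 7 = 7224
Step 3: Split 3:5, second share = 7224 * 5/8 = 4515
Final result = 4515

4515


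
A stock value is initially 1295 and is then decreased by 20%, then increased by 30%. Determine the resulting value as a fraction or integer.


Start: 1295
Step 1: decrease by 20% => multiply by 80/100
  1295 * 80/100 = 1036
Step 2: increase by 30% => multiply by 130/100
  1036 * 130/100 = 6734/5
Final value = 6734/5

6734/5


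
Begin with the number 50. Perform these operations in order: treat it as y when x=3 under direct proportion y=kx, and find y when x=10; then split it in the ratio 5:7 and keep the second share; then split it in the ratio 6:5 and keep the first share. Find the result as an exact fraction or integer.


Start with 50.
Step 1: Direct prop: k = (50)/3; new y = k*10 = 50*10/3 = 500/3
Step 2: Split 5:7, second share = 500/3 * 7/12 = 875/9
Step 3: Split 6:5, first share = 875/9 * 6/11 = 1750/33
Final result = 1750/33

1750/33


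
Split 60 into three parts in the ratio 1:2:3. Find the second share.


Ratio = 1:2:3
Total parts = 1 + 2 + 3 = 6
Value per part = 60 / 6 = 10
First share = 1 * 10 = 10
Middle share = 2 * 10 = 20
Third share = 3 * 10 = 30

20


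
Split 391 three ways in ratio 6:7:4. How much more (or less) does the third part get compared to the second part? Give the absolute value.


Total parts = 6 + 7 + 4 = 17
Value per part = 391 / 17 = 23
Shares: 6*23=138, 7*23=161, 4*23=92
Third share = 92, second share = 161
Difference = |92 - 161| = 69

69


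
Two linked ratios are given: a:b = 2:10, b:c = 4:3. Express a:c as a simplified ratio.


Given a:b = 2:10 and b:c = 4:3
Make b consistent. Multiply first ratio by 4: a:b = 8:40
Multiply second ratio by 10: b:c = 40:30
Now b = 40 in both, so a:b:c = 8:40:30
Therefore a:c = 8:30
Simplify by GCD: a:c = 4:15

4:15


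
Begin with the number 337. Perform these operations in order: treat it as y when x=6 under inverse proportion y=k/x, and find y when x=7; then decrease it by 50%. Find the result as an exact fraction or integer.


Start with 337.
Step 1: Inverse prop: k = (337)*6; new y = k/7 = 337*6/7 = 2022/7
Step 2: Decrease by 50%: 2022/7 * 50/100 = 1011/7
Final result = 1011/7

1011/7


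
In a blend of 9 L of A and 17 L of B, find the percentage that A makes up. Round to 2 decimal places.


Volume of A = 9 L
Volume of B = 17 L
Total volume = 9 + 17 = 26 L
Percentage of A = (9/26) * 100
= 34.62%

34.62


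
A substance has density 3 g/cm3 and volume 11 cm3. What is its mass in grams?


Using mass = density * volume
Density = 3 g/cm3
Volume = 11 cm3
Mass = 3 * 11
= 33 g

33


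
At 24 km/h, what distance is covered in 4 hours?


Using distance = speed * time
Speed = 24 km/h
Time = 4 hours
Distance = 24 * 4
= 96 km

96


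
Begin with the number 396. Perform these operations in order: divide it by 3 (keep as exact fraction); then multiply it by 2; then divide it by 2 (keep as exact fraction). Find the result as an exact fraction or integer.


Start with 396.
Step 1: Divide by 3: 396 / 3 = 132
Step 2: Multiply by 2: 132 * 2 = 264
Step 3: Divide by 2: 264 / 2 = 132
Final result = 132

132


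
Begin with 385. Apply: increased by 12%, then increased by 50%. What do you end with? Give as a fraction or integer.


Start: 385
Step 1: increase by 12% => multiply by 112/100
  385 * 112/100 = 2156/5
Step 2: increase by 50% => multiply by 150/100
  2156/5 * 150/100 = 3234/5
Final value = 3234/5

3234/5


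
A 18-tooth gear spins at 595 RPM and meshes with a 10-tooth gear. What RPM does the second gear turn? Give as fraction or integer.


Gear ratio: teeth_A * RPM_A = teeth_B * RPM_B
18 * 595 = 10 * RPM_B
10710 = 10 * RPM_B
RPM_B = 10710 / 10
RPM_B = 1071

1071


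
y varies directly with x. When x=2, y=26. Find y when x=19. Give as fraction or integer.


Direct proportion: y = kx
Find k: k = 26/2 = 13
Compute y at x=19: y = 13 * 19
y = 247

247


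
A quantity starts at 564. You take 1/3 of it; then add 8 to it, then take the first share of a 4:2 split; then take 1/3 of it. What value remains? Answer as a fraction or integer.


Start with 564.
Step 1: Take 1/3: 564 * 1/3 = 188
Step 2: Add 8: 188+8=196; split 4:2 first = 196*4/6 = 392/3
Step 3: Take 1/3: 392/3 * 1/3 = 392/9
Final result = 392/9

392/9


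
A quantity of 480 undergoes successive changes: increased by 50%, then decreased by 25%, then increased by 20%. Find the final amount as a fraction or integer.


Start: 480
Step 1: increase by 50% => multiply by 150/100
  480 * 150/100 = 720
Step 2: decrease by 25% => multiply by 75/100
  720 * 75/100 = 540
Step 3: increase by 20% => multiply by 120/100
  540 * 120/100 = 648
Final value = 648

648


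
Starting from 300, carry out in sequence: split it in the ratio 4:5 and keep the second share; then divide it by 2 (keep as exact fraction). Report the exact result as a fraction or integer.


Start with 300.
Step 1: Split 4:5, second share = 300 * 5/9 = 500/3
Step 2: Divide by 2: 500/3 / 2 = 250/3
Final result = 250/3

250/3


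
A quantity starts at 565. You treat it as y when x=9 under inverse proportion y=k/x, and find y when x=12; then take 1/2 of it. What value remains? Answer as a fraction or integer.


Start with 565.
Step 1: Inverse prop: k = (565)*9; new y = k/12 = 565*9/12 = 1695/4
Step 2: Take 1/2: 1695/4 * 1/2 = 1695/8
Final result = 1695/8

1695/8


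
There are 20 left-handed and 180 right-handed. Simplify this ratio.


Find GCD(20, 180)
GCD = 20
Divide both by 20: 20/20 = 1, 180/20 = 9
Simplified ratio = 1:9

1:9


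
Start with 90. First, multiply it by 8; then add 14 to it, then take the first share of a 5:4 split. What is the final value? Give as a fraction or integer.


Start with 90.
Step 1: Multiply by 8: 90 * 8 = 720
Step 2: Add 14: 720+14=734; split 5:4 first = 734*5/9 = 3670/9
Final result = 3670/9

3670/9


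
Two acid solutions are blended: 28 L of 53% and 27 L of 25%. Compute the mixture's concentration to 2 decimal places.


Solute in mixture 1 = 53% of 28 L = 28*53/100 = 371/25 L
Solute in mixture 2 = 25% of 27 L = 27*25/100 = 27/4 L
Total solute = 371/25 + 27/4 = 2159/100 L
Total volume = 28 + 27 = 55 L
Final concentration = 2159/100/55 * 100 = 39.25%

39.25


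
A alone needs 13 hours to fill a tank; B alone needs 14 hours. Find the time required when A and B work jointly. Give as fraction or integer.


Rate of A = 1/13 job per hour
Rate of B = 1/14 job per hour
Combined rate = 1/13 + 1/14
Find common denominator: (14 + 13)/(13*14) = 27/182
Combined rate = 27/182 job per hour
Time together = 1 / (27/182) = 182/27 hours

182/27


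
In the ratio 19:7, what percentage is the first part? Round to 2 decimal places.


Total parts = 19 + 7 = 26
First part fraction = 19/26
Percentage = (19/26) * 100
= 0.730769 * 100
= 73.08%

73.08


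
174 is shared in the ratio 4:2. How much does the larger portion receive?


Total parts = 4 + 2 = 6
Value per part = 174 / 6 = 29
First share = 4 * 29 = 116
Second share = 2 * 29 = 58
Larger share = 116

116


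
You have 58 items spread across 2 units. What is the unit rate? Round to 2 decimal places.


Total items = 58
Number of units = 2
Unit rate = 58 / 2
= 29 items per unit

29


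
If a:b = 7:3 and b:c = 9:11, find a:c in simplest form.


Given a:b = 7:3 and b:c = 9:11
Make b consistent. Multiply first ratio by 9: a:b = 63:27
Multiply second ratio by 3: b:c = 27:33
Now b = 27 in both, so a:b:c = 63:27:33
Therefore a:c = 63:33
Simplify by GCD: a:c = 21:11

21:11


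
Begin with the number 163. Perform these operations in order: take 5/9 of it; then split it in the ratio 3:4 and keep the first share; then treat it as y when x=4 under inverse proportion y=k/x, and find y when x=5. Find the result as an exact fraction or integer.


Start with 163.
Step 1: Take 5/9: 163 * 5/9 = 815/9
Step 2: Split 3:4, first share = 815/9 * 3/7 = 815/21
Step 3: Inverse prop: k = (815/21)*4; new y = k/5 = 815/21*4/5 = 652/21
Final result = 652/21

652/21
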